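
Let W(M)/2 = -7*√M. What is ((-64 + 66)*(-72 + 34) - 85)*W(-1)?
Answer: 2254*I ≈ 2254.0*I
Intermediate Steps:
W(M) = -14*√M (W(M) = 2*(-7*√M) = -14*√M)
((-64 + 66)*(-72 + 34) - 85)*W(-1) = ((-64 + 66)*(-72 + 34) - 85)*(-14*I) = (2*(-38) - 85)*(-14*I) = (-76 - 85)*(-14*I) = -(-2254)*I = 2254*I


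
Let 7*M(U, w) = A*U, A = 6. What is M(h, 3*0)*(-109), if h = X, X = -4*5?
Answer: 13080/7 ≈ 1868.6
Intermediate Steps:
X = -20
h = -20
M(U, w) = 6*U/7 (M(U, w) = (6*U)/7 = 6*U/7)
M(h, 3*0)*(-109) = ((6/7)*(-20))*(-109) = -120/7*(-109) = 13080/7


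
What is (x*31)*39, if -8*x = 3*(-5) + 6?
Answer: 10881/8 ≈ 1360.1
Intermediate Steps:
x = 9/8 (x = -(3*(-5) + 6)/8 = -(-15 + 6)/8 = -⅛*(-9) = 9/8 ≈ 1.1250)
(x*31)*39 = ((9/8)*31)*39 = (279/8)*39 = 10881/8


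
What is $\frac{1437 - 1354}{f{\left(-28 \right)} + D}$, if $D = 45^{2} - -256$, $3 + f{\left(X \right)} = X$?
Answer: $\frac{83}{2250} \approx 0.036889$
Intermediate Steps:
$f{\left(X \right)} = -3 + X$
$D = 2281$ ($D = 2025 + 256 = 2281$)
$\frac{1437 - 1354}{f{\left(-28 \right)} + D} = \frac{1437 - 1354}{\left(-3 - 28\right) + 2281} = \frac{83}{-31 + 2281} = \frac{83}{2250}$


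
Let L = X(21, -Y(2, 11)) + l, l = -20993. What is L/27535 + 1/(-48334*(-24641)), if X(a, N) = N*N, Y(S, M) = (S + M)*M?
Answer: -647902935601/32794132518290 ≈ -0.019757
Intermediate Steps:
Y(S, M) = M*(M + S) (Y(S, M) = (M + S)*M = M*(M + S))
X(a, N) = N**2
L = -544 (L = (-11*(11 + 2))**2 - 20993 = (-11*13)**2 - 20993 = (-1*143)**2 - 20993 = (-143)**2 - 20993 = 20449 - 20993 = -544)
L/27535 + 1/(-48334*(-24641)) = -544/27535 + 1/(-48334*(-24641)) = -544*1/27535 - 1/48334*(-1/24641) = -544/27535 + 1/1190998094 = -647902935601/32794132518290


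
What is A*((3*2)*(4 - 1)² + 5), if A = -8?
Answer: -472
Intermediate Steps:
A*((3*2)*(4 - 1)² + 5) = -8*((3*2)*(4 - 1)² + 5) = -8*(6*3² + 5) = -8*(6*9 + 5) = -8*(54 + 5) = -8*59 = -472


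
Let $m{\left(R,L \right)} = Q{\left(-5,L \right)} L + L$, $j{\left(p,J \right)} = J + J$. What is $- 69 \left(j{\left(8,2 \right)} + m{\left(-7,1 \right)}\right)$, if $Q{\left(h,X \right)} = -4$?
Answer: $-69$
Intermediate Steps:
$j{\left(p,J \right)} = 2 J$
$m{\left(R,L \right)} = - 3 L$ ($m{\left(R,L \right)} = - 4 L + L = - 3 L$)
$- 69 \left(j{\left(8,2 \right)} + m{\left(-7,1 \right)}\right) = - 69 \left(2 \cdot 2 - 3\right) = - 69 \left(4 - 3\right) = \left(-69\right) 1 = -69$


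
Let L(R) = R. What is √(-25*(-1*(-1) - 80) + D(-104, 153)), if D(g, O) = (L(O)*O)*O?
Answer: 8*√55993 ≈ 1893.0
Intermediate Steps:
D(g, O) = O³ (D(g, O) = (O*O)*O = O²*O = O³)
√(-25*(-1*(-1) - 80) + D(-104, 153)) = √(-25*(-1*(-1) - 80) + 153³) = √(-25*(1 - 80) + 3581577) = √(-25*(-79) + 3581577) = √(1975 + 3581577) = √3583552 = 8*√55993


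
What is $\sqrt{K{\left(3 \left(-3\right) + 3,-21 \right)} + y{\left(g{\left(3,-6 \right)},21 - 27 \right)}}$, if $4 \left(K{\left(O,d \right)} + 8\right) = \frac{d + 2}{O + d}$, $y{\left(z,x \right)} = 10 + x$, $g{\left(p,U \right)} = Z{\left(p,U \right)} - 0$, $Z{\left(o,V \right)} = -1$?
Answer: $\frac{i \sqrt{1239}}{18} \approx 1.9555 i$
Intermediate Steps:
$g{\left(p,U \right)} = -1$ ($g{\left(p,U \right)} = -1 - 0 = -1 + 0 = -1$)
$K{\left(O,d \right)} = -8 + \frac{2 + d}{4 \left(O + d\right)}$ ($K{\left(O,d \right)} = -8 + \frac{\left(d + 2\right) \frac{1}{O + d}}{4} = -8 + \frac{\left(2 + d\right) \frac{1}{O + d}}{4} = -8 + \frac{\frac{1}{O + d} \left(2 + d\right)}{4} = -8 + \frac{2 + d}{4 \left(O + d\right)}$)
$\sqrt{K{\left(3 \left(-3\right) + 3,-21 \right)} + y{\left(g{\left(3,-6 \right)},21 - 27 \right)}} = \sqrt{\frac{2 - 32 \left(3 \left(-3\right) + 3\right) - -651}{4 \left(\left(3 \left(-3\right) + 3\right) - 21\right)} + \left(10 + \left(21 - 27\right)\right)} = \sqrt{\frac{2 - 32 \left(-9 + 3\right) + 651}{4 \left(\left(-9 + 3\right) - 21\right)} + \left(10 + \left(21 - 27\right)\right)} = \sqrt{\frac{2 - -192 + 651}{4 \left(-6 - 21\right)} + \left(10 - 6\right)} = \sqrt{\frac{2 + 192 + 651}{4 \left(-27\right)} + 4} = \sqrt{\frac{1}{4} \left(- \frac{1}{27}\right) 845 + 4} = \sqrt{- \frac{845}{108} + 4} = \sqrt{- \frac{413}{108}} = \frac{i \sqrt{1239}}{18}$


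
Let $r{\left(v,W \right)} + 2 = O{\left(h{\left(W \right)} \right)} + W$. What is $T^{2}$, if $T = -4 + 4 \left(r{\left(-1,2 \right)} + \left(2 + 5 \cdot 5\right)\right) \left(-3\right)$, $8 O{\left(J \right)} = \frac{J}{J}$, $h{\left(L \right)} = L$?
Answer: $\frac{434281}{4} \approx 1.0857 \cdot 10^{5}$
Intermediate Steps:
$O{\left(J \right)} = \frac{1}{8}$ ($O{\left(J \right)} = \frac{J \frac{1}{J}}{8} = \frac{1}{8} \cdot 1 = \frac{1}{8}$)
$r{\left(v,W \right)} = - \frac{15}{8} + W$ ($r{\left(v,W \right)} = -2 + \left(\frac{1}{8} + W\right) = - \frac{15}{8} + W$)
$T = - \frac{659}{2}$ ($T = -4 + 4 \left(\left(- \frac{15}{8} + 2\right) + \left(2 + 5 \cdot 5\right)\right) \left(-3\right) = -4 + 4 \left(\frac{1}{8} + \left(2 + 25\right)\right) \left(-3\right) = -4 + 4 \left(\frac{1}{8} + 27\right) \left(-3\right) = -4 + 4 \cdot \frac{217}{8} \left(-3\right) = -4 + \frac{217}{2} \left(-3\right) = -4 - \frac{651}{2} = - \frac{659}{2} \approx -329.5$)
$T^{2} = \left(- \frac{659}{2}\right)^{2} = \frac{434281}{4}$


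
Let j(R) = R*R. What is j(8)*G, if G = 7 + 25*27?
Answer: 43648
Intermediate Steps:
j(R) = R²
G = 682 (G = 7 + 675 = 682)
j(8)*G = 8²*682 = 64*682 = 43648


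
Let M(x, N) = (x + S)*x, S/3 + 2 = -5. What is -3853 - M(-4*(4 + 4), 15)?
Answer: -5549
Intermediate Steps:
S = -21 (S = -6 + 3*(-5) = -6 - 15 = -21)
M(x, N) = x*(-21 + x) (M(x, N) = (x - 21)*x = (-21 + x)*x = x*(-21 + x))
-3853 - M(-4*(4 + 4), 15) = -3853 - (-4*(4 + 4))*(-21 - 4*(4 + 4)) = -3853 - (-4*8)*(-21 - 4*8) = -3853 - (-32)*(-21 - 32) = -3853 - (-32)*(-53) = -3853 - 1*1696 = -3853 - 1696 = -5549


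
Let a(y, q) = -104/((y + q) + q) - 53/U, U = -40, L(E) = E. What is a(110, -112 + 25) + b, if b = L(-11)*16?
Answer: -3461/20 ≈ -173.05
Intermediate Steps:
a(y, q) = 53/40 - 104/(y + 2*q) (a(y, q) = -104/((y + q) + q) - 53/(-40) = -104/((q + y) + q) - 53*(-1/40) = -104/(y + 2*q) + 53/40 = 53/40 - 104/(y + 2*q))
b = -176 (b = -11*16 = -176)
a(110, -112 + 25) + b = (-4160 + 53*110 + 106*(-112 + 25))/(40*(110 + 2*(-112 + 25))) - 176 = (-4160 + 5830 + 106*(-87))/(40*(110 + 2*(-87))) - 176 = (-4160 + 5830 - 9222)/(40*(110 - 174)) - 176 = (1/40)*(-7552)/(-64) - 176 = (1/40)*(-1/64)*(-7552) - 176 = 59/20 - 176 = -3461/20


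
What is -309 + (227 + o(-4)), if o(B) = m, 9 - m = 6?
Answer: -79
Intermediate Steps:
m = 3 (m = 9 - 1*6 = 9 - 6 = 3)
o(B) = 3
-309 + (227 + o(-4)) = -309 + (227 + 3) = -309 + 230 = -79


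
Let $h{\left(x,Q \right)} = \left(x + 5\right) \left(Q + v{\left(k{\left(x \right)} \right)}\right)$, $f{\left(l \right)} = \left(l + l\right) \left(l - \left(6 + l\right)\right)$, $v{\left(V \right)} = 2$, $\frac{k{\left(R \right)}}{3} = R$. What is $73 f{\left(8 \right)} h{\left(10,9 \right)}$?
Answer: $-1156320$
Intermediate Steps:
$k{\left(R \right)} = 3 R$
$f{\left(l \right)} = - 12 l$ ($f{\left(l \right)} = 2 l \left(-6\right) = - 12 l$)
$h{\left(x,Q \right)} = \left(2 + Q\right) \left(5 + x\right)$ ($h{\left(x,Q \right)} = \left(x + 5\right) \left(Q + 2\right) = \left(5 + x\right) \left(2 + Q\right) = \left(2 + Q\right) \left(5 + x\right)$)
$73 f{\left(8 \right)} h{\left(10,9 \right)} = 73 \left(\left(-12\right) 8\right) \left(10 + 2 \cdot 10 + 5 \cdot 9 + 9 \cdot 10\right) = 73 \left(-96\right) \left(10 + 20 + 45 + 90\right) = \left(-7008\right) 165 = -1156320$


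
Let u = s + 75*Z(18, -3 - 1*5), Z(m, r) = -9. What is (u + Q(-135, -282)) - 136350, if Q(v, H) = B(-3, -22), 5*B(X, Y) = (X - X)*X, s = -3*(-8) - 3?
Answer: -137004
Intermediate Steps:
s = 21 (s = 24 - 3 = 21)
B(X, Y) = 0 (B(X, Y) = ((X - X)*X)/5 = (0*X)/5 = (⅕)*0 = 0)
Q(v, H) = 0
u = -654 (u = 21 + 75*(-9) = 21 - 675 = -654)
(u + Q(-135, -282)) - 136350 = (-654 + 0) - 136350 = -654 - 136350 = -137004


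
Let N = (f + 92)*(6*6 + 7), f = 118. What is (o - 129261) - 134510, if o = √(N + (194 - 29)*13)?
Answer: -263771 + 5*√447 ≈ -2.6367e+5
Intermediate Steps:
N = 9030 (N = (118 + 92)*(6*6 + 7) = 210*(36 + 7) = 210*43 = 9030)
o = 5*√447 (o = √(9030 + (194 - 29)*13) = √(9030 + 165*13) = √(9030 + 2145) = √11175 = 5*√447 ≈ 105.71)
(o - 129261) - 134510 = (5*√447 - 129261) - 134510 = (-129261 + 5*√447) - 134510 = -263771 + 5*√447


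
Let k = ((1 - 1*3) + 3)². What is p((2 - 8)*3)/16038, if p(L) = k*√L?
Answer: I*√2/5346 ≈ 0.00026454*I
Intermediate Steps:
k = 1 (k = ((1 - 3) + 3)² = (-2 + 3)² = 1² = 1)
p(L) = √L (p(L) = 1*√L = √L)
p((2 - 8)*3)/16038 = √((2 - 8)*3)/16038 = √(-6*3)*(1/16038) = √(-18)*(1/16038) = (3*I*√2)*(1/16038) = I*√2/5346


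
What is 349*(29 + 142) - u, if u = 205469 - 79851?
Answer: -65939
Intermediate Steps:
u = 125618
349*(29 + 142) - u = 349*(29 + 142) - 1*125618 = 349*171 - 125618 = 59679 - 125618 = -65939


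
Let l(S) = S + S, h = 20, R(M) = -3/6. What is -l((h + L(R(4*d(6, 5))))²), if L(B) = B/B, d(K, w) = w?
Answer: -882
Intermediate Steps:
R(M) = -½ (R(M) = -3*⅙ = -½)
L(B) = 1
l(S) = 2*S
-l((h + L(R(4*d(6, 5))))²) = -2*(20 + 1)² = -2*21² = -2*441 = -1*882 = -882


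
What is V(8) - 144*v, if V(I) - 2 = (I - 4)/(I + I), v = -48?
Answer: 27657/4 ≈ 6914.3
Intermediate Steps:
V(I) = 2 + (-4 + I)/(2*I) (V(I) = 2 + (I - 4)/(I + I) = 2 + (-4 + I)/((2*I)) = 2 + (-4 + I)*(1/(2*I)) = 2 + (-4 + I)/(2*I))
V(8) - 144*v = (5/2 - 2/8) - 144*(-48) = (5/2 - 2*⅛) + 6912 = (5/2 - ¼) + 6912 = 9/4 + 6912 = 27657/4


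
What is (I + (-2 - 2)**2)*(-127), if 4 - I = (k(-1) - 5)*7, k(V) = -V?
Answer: -6096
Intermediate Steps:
I = 32 (I = 4 - (-1*(-1) - 5)*7 = 4 - (1 - 5)*7 = 4 - (-4)*7 = 4 - 1*(-28) = 4 + 28 = 32)
(I + (-2 - 2)**2)*(-127) = (32 + (-2 - 2)**2)*(-127) = (32 + (-4)**2)*(-127) = (32 + 16)*(-127) = 48*(-127) = -6096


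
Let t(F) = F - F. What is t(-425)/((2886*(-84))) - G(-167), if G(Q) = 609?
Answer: -609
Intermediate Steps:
t(F) = 0
t(-425)/((2886*(-84))) - G(-167) = 0/((2886*(-84))) - 1*609 = 0/(-242424) - 609 = 0*(-1/242424) - 609 = 0 - 609 = -609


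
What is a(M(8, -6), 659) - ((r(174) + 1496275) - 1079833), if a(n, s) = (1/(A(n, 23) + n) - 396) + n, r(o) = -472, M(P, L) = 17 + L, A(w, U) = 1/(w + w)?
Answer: -101174243/243 ≈ -4.1636e+5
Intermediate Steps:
A(w, U) = 1/(2*w)
a(n, s) = -396 + n + 1/(n + 1/(2*n)) (a(n, s) = (1/(1/(2*n) + n) - 396) + n = (1/(n + 1/(2*n)) - 396) + n = (-396 + 1/(n + 1/(2*n))) + n = -396 + n + 1/(n + 1/(2*n)))
a(M(8, -6), 659) - ((r(174) + 1496275) - 1079833) = (-396 + (17 - 6)*(3 - 792*(17 - 6) + 2*(17 - 6)²))/(1 + 2*(17 - 6)²) - ((-472 + 1496275) - 1079833) = (-396 + 11*(3 - 792*11 + 2*11²))/(1 + 2*11²) - (1495803 - 1079833) = (-396 + 11*(3 - 8712 + 2*121))/(1 + 2*121) - 1*415970 = (-396 + 11*(3 - 8712 + 242))/(1 + 242) - 415970 = (-396 + 11*(-8467))/243 - 415970 = (-396 - 93137)/243 - 415970 = (1/243)*(-93533) - 415970 = -93533/243 - 415970 = -101174243/243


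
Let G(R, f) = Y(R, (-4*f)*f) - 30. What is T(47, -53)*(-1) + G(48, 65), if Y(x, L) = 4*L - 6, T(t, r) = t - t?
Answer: -67636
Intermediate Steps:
T(t, r) = 0
Y(x, L) = -6 + 4*L
G(R, f) = -36 - 16*f**2 (G(R, f) = (-6 + 4*((-4*f)*f)) - 30 = (-6 + 4*(-4*f**2)) - 30 = (-6 - 16*f**2) - 30 = -36 - 16*f**2)
T(47, -53)*(-1) + G(48, 65) = 0*(-1) + (-36 - 16*65**2) = 0 + (-36 - 16*4225) = 0 + (-36 - 67600) = 0 - 67636 = -67636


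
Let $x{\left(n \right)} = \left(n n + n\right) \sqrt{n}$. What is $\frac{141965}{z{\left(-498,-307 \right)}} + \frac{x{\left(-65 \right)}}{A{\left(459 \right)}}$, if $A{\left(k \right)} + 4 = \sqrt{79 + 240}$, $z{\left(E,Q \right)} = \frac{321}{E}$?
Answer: $- \frac{23566190}{107} + \frac{4160 i \sqrt{20735}}{303} + \frac{16640 i \sqrt{65}}{303} \approx -2.2024 \cdot 10^{5} + 2419.7 i$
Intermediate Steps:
$A{\left(k \right)} = -4 + \sqrt{319}$ ($A{\left(k \right)} = -4 + \sqrt{79 + 240} = -4 + \sqrt{319}$)
$x{\left(n \right)} = \sqrt{n} \left(n + n^{2}\right)$ ($x{\left(n \right)} = \left(n^{2} + n\right) \sqrt{n} = \left(n + n^{2}\right) \sqrt{n} = \sqrt{n} \left(n + n^{2}\right)$)
$\frac{141965}{z{\left(-498,-307 \right)}} + \frac{x{\left(-65 \right)}}{A{\left(459 \right)}} = \frac{141965}{321 \frac{1}{-498}} + \frac{\left(-65\right)^{\frac{3}{2}} \left(1 - 65\right)}{-4 + \sqrt{319}} = \frac{141965}{321 \left(- \frac{1}{498}\right)} + \frac{- 65 i \sqrt{65} \left(-64\right)}{-4 + \sqrt{319}} = \frac{141965}{- \frac{107}{166}} + \frac{4160 i \sqrt{65}}{-4 + \sqrt{319}} = 141965 \left(- \frac{166}{107}\right) + \frac{4160 i \sqrt{65}}{-4 + \sqrt{319}} = - \frac{23566190}{107} + \frac{4160 i \sqrt{65}}{-4 + \sqrt{319}}$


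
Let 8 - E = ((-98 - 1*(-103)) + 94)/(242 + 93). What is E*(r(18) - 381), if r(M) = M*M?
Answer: -147117/335 ≈ -439.16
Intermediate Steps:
r(M) = M²
E = 2581/335 (E = 8 - ((-98 - 1*(-103)) + 94)/(242 + 93) = 8 - ((-98 + 103) + 94)/335 = 8 - (5 + 94)/335 = 8 - 99/335 = 2581/335 ≈ 7.7045)
E*(r(18) - 381) = 2581*(18² - 381)/335 = 2581*(324 - 381)/335 = (2581/335)*(-57) = -147117/335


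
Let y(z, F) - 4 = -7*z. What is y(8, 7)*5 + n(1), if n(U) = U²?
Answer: -259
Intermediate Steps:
y(z, F) = 4 - 7*z
y(8, 7)*5 + n(1) = (4 - 7*8)*5 + 1² = (4 - 56)*5 + 1 = -52*5 + 1 = -260 + 1 = -259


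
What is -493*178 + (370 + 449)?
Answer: -86935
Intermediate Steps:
-493*178 + (370 + 449) = -87754 + 819 = -86935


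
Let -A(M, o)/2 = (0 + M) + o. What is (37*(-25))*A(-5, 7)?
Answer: 3700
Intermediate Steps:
A(M, o) = -2*M - 2*o (A(M, o) = -2*((0 + M) + o) = -2*(M + o) = -2*M - 2*o)
(37*(-25))*A(-5, 7) = (37*(-25))*(-2*(-5) - 2*7) = -925*(10 - 14) = -925*(-4) = 3700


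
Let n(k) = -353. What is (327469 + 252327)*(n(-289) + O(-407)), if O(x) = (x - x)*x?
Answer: -204667988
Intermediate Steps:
O(x) = 0 (O(x) = 0*x = 0)
(327469 + 252327)*(n(-289) + O(-407)) = (327469 + 252327)*(-353 + 0) = 579796*(-353) = -204667988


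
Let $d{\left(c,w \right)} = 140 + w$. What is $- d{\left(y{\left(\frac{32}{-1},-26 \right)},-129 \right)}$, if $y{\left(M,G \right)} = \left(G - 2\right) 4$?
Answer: $-11$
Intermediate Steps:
$y{\left(M,G \right)} = -8 + 4 G$ ($y{\left(M,G \right)} = \left(-2 + G\right) 4 = -8 + 4 G$)
$- d{\left(y{\left(\frac{32}{-1},-26 \right)},-129 \right)} = - (140 - 129) = \left(-1\right) 11 = -11$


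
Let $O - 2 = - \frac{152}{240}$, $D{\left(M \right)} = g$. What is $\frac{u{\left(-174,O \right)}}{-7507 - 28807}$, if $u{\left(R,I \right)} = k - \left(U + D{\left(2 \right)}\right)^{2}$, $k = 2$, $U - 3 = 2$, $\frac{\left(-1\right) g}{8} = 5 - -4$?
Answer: $\frac{4487}{36314} \approx 0.12356$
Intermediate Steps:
$g = -72$ ($g = - 8 \left(5 - -4\right) = - 8 \left(5 + 4\right) = \left(-8\right) 9 = -72$)
$U = 5$ ($U = 3 + 2 = 5$)
$D{\left(M \right)} = -72$
$O = \frac{41}{30}$ ($O = 2 - \frac{152}{240} = 2 - \frac{19}{30} = \frac{41}{30} \approx 1.3667$)
$u{\left(R,I \right)} = -4487$ ($u{\left(R,I \right)} = 2 - \left(5 - 72\right)^{2} = 2 - \left(-67\right)^{2} = 2 - 4489 = -4487$)
$\frac{u{\left(-174,O \right)}}{-7507 - 28807} = - \frac{4487}{-7507 - 28807} = - \frac{4487}{-36314} = \left(-4487\right) \left(- \frac{1}{36314}\right) = \frac{4487}{36314}$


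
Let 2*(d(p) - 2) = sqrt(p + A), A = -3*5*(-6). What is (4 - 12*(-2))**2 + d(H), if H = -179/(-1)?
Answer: 786 + sqrt(269)/2 ≈ 794.20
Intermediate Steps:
H = 179 (H = -179*(-1) = 179)
A = 90 (A = -15*(-6) = 90)
d(p) = 2 + sqrt(90 + p)/2 (d(p) = 2 + sqrt(p + 90)/2 = 2 + sqrt(90 + p)/2)
(4 - 12*(-2))**2 + d(H) = (4 - 12*(-2))**2 + (2 + sqrt(90 + 179)/2) = (4 + 24)**2 + (2 + sqrt(269)/2) = 28**2 + (2 + sqrt(269)/2) = 784 + (2 + sqrt(269)/2) = 786 + sqrt(269)/2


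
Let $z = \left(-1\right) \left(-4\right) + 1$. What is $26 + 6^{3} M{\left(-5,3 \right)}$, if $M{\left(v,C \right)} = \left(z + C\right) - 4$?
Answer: $890$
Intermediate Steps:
$z = 5$ ($z = 4 + 1 = 5$)
$M{\left(v,C \right)} = 1 + C$ ($M{\left(v,C \right)} = \left(5 + C\right) - 4 = 1 + C$)
$26 + 6^{3} M{\left(-5,3 \right)} = 26 + 6^{3} \left(1 + 3\right) = 26 + 216 \cdot 4 = 26 + 864 = 890$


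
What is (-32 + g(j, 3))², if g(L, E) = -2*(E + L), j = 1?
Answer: 1600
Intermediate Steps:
g(L, E) = -2*E - 2*L
(-32 + g(j, 3))² = (-32 + (-2*3 - 2*1))² = (-32 + (-6 - 2))² = (-32 - 8)² = (-40)² = 1600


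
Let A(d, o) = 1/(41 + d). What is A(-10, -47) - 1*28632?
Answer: -887591/31 ≈ -28632.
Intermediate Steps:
A(-10, -47) - 1*28632 = 1/(41 - 10) - 1*28632 = 1/31 - 28632 = -887591/31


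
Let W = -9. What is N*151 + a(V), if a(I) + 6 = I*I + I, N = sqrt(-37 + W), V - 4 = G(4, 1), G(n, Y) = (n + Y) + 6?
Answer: 234 + 151*I*sqrt(46) ≈ 234.0 + 1024.1*I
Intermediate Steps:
G(n, Y) = 6 + Y + n (G(n, Y) = (Y + n) + 6 = 6 + Y + n)
V = 15 (V = 4 + (6 + 1 + 4) = 4 + 11 = 15)
N = I*sqrt(46) (N = sqrt(-37 - 9) = sqrt(-46) = I*sqrt(46) ≈ 6.7823*I)
a(I) = -6 + I + I**2 (a(I) = -6 + (I*I + I) = -6 + (I**2 + I) = -6 + (I + I**2) = -6 + I + I**2)
N*151 + a(V) = (I*sqrt(46))*151 + (-6 + 15 + 15**2) = 151*I*sqrt(46) + (-6 + 15 + 225) = 151*I*sqrt(46) + 234 = 234 + 151*I*sqrt(46)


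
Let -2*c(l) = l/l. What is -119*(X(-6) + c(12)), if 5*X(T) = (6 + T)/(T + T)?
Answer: 119/2 ≈ 59.500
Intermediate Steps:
X(T) = (6 + T)/(10*T) (X(T) = ((6 + T)/(T + T))/5 = ((6 + T)/((2*T)))/5 = ((6 + T)*(1/(2*T)))/5 = ((6 + T)/(2*T))/5 = (6 + T)/(10*T))
c(l) = -½ (c(l) = -l/(2*l) = -½*1 = -½)
-119*(X(-6) + c(12)) = -119*((⅒)*(6 - 6)/(-6) - ½) = -119*((⅒)*(-⅙)*0 - ½) = -119*(0 - ½) = -119*(-½) = 119/2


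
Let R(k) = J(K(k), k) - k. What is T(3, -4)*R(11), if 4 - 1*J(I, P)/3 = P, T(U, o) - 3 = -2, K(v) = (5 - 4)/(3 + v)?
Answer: -32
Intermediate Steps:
K(v) = 1/(3 + v)
T(U, o) = 1 (T(U, o) = 3 - 2 = 1)
J(I, P) = 12 - 3*P
R(k) = 12 - 4*k (R(k) = (12 - 3*k) - k = 12 - 4*k)
T(3, -4)*R(11) = 1*(12 - 4*11) = 1*(12 - 44) = 1*(-32) = -32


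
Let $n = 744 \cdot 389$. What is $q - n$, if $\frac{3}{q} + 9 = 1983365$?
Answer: $- \frac{574014960093}{1983356} \approx -2.8942 \cdot 10^{5}$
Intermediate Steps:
$n = 289416$
$q = \frac{3}{1983356}$ ($q = \frac{3}{-9 + 1983365} = \frac{3}{1983356} \approx 1.5126 \cdot 10^{-6}$)
$q - n = \frac{3}{1983356} - 289416 = - \frac{574014960093}{1983356}$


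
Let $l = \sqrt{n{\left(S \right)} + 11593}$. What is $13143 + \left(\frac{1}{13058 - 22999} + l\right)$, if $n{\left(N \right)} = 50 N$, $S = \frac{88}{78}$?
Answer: $\frac{130654562}{9941} + \frac{\sqrt{17718753}}{39} \approx 13251.0$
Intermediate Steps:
$S = \frac{44}{39}$ ($S = 88 \cdot \frac{1}{78} = \frac{44}{39} \approx 1.1282$)
$l = \frac{\sqrt{17718753}}{39}$ ($l = \sqrt{50 \cdot \frac{44}{39} + 11593} = \sqrt{\frac{2200}{39} + 11593} = \sqrt{\frac{454327}{39}} = \frac{\sqrt{17718753}}{39} \approx 107.93$)
$13143 + \left(\frac{1}{13058 - 22999} + l\right) = 13143 + \left(\frac{1}{13058 - 22999} + \frac{\sqrt{17718753}}{39}\right) = 13143 + \left(\frac{1}{-9941} + \frac{\sqrt{17718753}}{39}\right) = 13143 - \left(\frac{1}{9941} - \frac{\sqrt{17718753}}{39}\right) = \frac{130654562}{9941} + \frac{\sqrt{17718753}}{39}$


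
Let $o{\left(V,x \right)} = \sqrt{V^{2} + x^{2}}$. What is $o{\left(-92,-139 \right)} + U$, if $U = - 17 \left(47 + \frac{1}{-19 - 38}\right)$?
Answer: $- \frac{45526}{57} + \sqrt{27785} \approx -632.01$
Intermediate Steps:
$U = - \frac{45526}{57}$ ($U = - 17 \left(47 + \frac{1}{-57}\right) = - 17 \left(47 - \frac{1}{57}\right) = \left(-17\right) \frac{2678}{57} = - \frac{45526}{57} \approx -798.7$)
$o{\left(-92,-139 \right)} + U = \sqrt{\left(-92\right)^{2} + \left(-139\right)^{2}} - \frac{45526}{57} = \sqrt{8464 + 19321} - \frac{45526}{57} = \sqrt{27785} - \frac{45526}{57} = - \frac{45526}{57} + \sqrt{27785}$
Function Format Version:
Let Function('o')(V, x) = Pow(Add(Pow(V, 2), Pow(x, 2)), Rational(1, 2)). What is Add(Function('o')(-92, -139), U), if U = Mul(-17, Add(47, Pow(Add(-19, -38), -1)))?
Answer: Add(Rational(-45526, 57), Pow(27785, Rational(1, 2))) ≈ -632.01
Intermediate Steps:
U = Rational(-45526, 57) (U = Mul(-17, Add(47, Pow(-57, -1))) = Mul(-17, Add(47, Rational(-1, 57))) = Mul(-17, Rational(2678, 57)) = Rational(-45526, 57) ≈ -798.70)
Add(Function('o')(-92, -139), U) = Add(Pow(Add(Pow(-92, 2), Pow(-139, 2)), Rational(1, 2)), Rational(-45526, 57)) = Add(Pow(Add(8464, 19321), Rational(1, 2)), Rational(-45526, 57)) = Add(Pow(27785, Rational(1, 2)), Rational(-45526, 57)) = Add(Rational(-45526, 57), Pow(27785, Rational(1, 2)))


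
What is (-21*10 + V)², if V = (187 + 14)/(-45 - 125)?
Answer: 1288881801/28900 ≈ 44598.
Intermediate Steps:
V = -201/170 (V = 201/(-170) = 201*(-1/170) = -201/170 ≈ -1.1824)
(-21*10 + V)² = (-21*10 - 201/170)² = (-210 - 201/170)² = (-35901/170)² = 1288881801/28900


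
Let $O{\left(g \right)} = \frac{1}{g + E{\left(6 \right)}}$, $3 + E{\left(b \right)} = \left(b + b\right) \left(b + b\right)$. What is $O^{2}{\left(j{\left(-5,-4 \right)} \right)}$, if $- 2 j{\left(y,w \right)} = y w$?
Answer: $\frac{1}{17161} \approx 5.8272 \cdot 10^{-5}$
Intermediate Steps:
$j{\left(y,w \right)} = - \frac{w y}{2}$ ($j{\left(y,w \right)} = - \frac{y w}{2} = - \frac{w y}{2}$)
$E{\left(b \right)} = -3 + 4 b^{2}$ ($E{\left(b \right)} = -3 + \left(b + b\right) \left(b + b\right) = -3 + 2 b 2 b = -3 + 4 b^{2}$)
$O{\left(g \right)} = \frac{1}{141 + g}$ ($O{\left(g \right)} = \frac{1}{g - \left(3 - 4 \cdot 6^{2}\right)} = \frac{1}{g + \left(-3 + 4 \cdot 36\right)} = \frac{1}{g + \left(-3 + 144\right)} = \frac{1}{g + 141} = \frac{1}{141 + g}$)
$O^{2}{\left(j{\left(-5,-4 \right)} \right)} = \left(\frac{1}{141 - \left(-2\right) \left(-5\right)}\right)^{2} = \left(\frac{1}{141 - 10}\right)^{2} = \left(\frac{1}{131}\right)^{2} = \frac{1}{17161}$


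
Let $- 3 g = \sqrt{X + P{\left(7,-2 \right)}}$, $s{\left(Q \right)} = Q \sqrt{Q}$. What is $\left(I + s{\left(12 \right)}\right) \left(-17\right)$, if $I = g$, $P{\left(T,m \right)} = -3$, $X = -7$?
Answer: $- 408 \sqrt{3} + \frac{17 i \sqrt{10}}{3} \approx -706.68 + 17.92 i$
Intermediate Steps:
$s{\left(Q \right)} = Q^{\frac{3}{2}}$
$g = - \frac{i \sqrt{10}}{3}$ ($g = - \frac{\sqrt{-7 - 3}}{3} = - \frac{\sqrt{-10}}{3} = - \frac{i \sqrt{10}}{3} \approx - 1.0541 i$)
$I = - \frac{i \sqrt{10}}{3} \approx - 1.0541 i$
$\left(I + s{\left(12 \right)}\right) \left(-17\right) = \left(- \frac{i \sqrt{10}}{3} + 12^{\frac{3}{2}}\right) \left(-17\right) = \left(- \frac{i \sqrt{10}}{3} + 24 \sqrt{3}\right) \left(-17\right) = \left(24 \sqrt{3} - \frac{i \sqrt{10}}{3}\right) \left(-17\right) = - 408 \sqrt{3} + \frac{17 i \sqrt{10}}{3}$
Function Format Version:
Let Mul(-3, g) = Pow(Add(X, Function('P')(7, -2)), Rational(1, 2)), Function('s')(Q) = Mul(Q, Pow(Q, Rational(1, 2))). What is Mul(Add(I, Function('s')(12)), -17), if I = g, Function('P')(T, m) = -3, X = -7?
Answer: Add(Mul(-408, Pow(3, Rational(1, 2))), Mul(Rational(17, 3), I, Pow(10, Rational(1, 2)))) ≈ Add(-706.68, Mul(17.920, I))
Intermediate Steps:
Function('s')(Q) = Pow(Q, Rational(3, 2))
g = Mul(Rational(-1, 3), I, Pow(10, Rational(1, 2))) (g = Mul(Rational(-1, 3), Pow(Add(-7, -3), Rational(1, 2))) = Mul(Rational(-1, 3), Pow(-10, Rational(1, 2))) = Mul(Rational(-1, 3), Mul(I, Pow(10, Rational(1, 2)))) = Mul(Rational(-1, 3), I, Pow(10, Rational(1, 2))) ≈ Mul(-1.0541, I))
I = Mul(Rational(-1, 3), I, Pow(10, Rational(1, 2))) ≈ Mul(-1.0541, I)
Mul(Add(I, Function('s')(12)), -17) = Mul(Add(Mul(Rational(-1, 3), I, Pow(10, Rational(1, 2))), Pow(12, Rational(3, 2))), -17) = Mul(Add(Mul(Rational(-1, 3), I, Pow(10, Rational(1, 2))), Mul(24, Pow(3, Rational(1, 2)))), -17) = Mul(Add(Mul(24, Pow(3, Rational(1, 2))), Mul(Rational(-1, 3), I, Pow(10, Rational(1, 2)))), -17) = Add(Mul(-408, Pow(3, Rational(1, 2))), Mul(Rational(17, 3), I, Pow(10, Rational(1, 2))))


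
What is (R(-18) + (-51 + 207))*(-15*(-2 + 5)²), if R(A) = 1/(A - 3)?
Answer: -147375/7 ≈ -21054.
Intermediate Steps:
R(A) = 1/(-3 + A)
(R(-18) + (-51 + 207))*(-15*(-2 + 5)²) = (1/(-3 - 18) + (-51 + 207))*(-15*(-2 + 5)²) = (1/(-21) + 156)*(-15*3²) = (-1/21 + 156)*(-15*9) = (3275/21)*(-135) = -147375/7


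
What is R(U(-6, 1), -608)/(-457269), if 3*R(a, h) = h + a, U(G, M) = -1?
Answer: 203/457269 ≈ 0.00044394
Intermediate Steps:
R(a, h) = a/3 + h/3 (R(a, h) = (h + a)/3 = (a + h)/3 = a/3 + h/3)
R(U(-6, 1), -608)/(-457269) = ((1/3)*(-1) + (1/3)*(-608))/(-457269) = (-1/3 - 608/3)*(-1/457269) = -203*(-1/457269) = 203/457269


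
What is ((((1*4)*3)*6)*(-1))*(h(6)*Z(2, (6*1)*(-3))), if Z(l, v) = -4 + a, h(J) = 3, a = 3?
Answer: 216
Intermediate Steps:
Z(l, v) = -1 (Z(l, v) = -4 + 3 = -1)
((((1*4)*3)*6)*(-1))*(h(6)*Z(2, (6*1)*(-3))) = ((((1*4)*3)*6)*(-1))*(3*(-1)) = (((4*3)*6)*(-1))*(-3) = ((12*6)*(-1))*(-3) = (72*(-1))*(-3) = -72*(-3) = 216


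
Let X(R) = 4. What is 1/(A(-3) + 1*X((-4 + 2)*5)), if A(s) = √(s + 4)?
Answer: ⅕ ≈ 0.20000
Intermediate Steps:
A(s) = √(4 + s)
1/(A(-3) + 1*X((-4 + 2)*5)) = 1/(√(4 - 3) + 1*4) = 1/(√1 + 4) = 1/(1 + 4) = 1/5 = ⅕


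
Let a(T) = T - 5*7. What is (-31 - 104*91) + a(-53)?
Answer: -9583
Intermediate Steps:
a(T) = -35 + T (a(T) = T - 35 = -35 + T)
(-31 - 104*91) + a(-53) = (-31 - 104*91) + (-35 - 53) = (-31 - 9464) - 88 = -9495 - 88 = -9583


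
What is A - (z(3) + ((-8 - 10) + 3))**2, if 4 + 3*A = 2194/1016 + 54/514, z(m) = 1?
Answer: -76993507/391668 ≈ -196.58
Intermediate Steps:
A = -226579/391668 (A = -4/3 + (2194/1016 + 54/514)/3 = -4/3 + (2194*(1/1016) + 54*(1/514))/3 = -4/3 + (1097/508 + 27/257)/3 = -4/3 + (1/3)*(295645/130556) = -4/3 + 295645/391668 = -226579/391668 ≈ -0.57850)
A - (z(3) + ((-8 - 10) + 3))**2 = -226579/391668 - (1 + ((-8 - 10) + 3))**2 = -226579/391668 - (1 + (-18 + 3))**2 = -226579/391668 - (1 - 15)**2 = -226579/391668 - 1*(-14)**2 = -226579/391668 - 1*196 = -226579/391668 - 196 = -76993507/391668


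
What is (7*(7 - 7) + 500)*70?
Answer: 35000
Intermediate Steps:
(7*(7 - 7) + 500)*70 = (7*0 + 500)*70 = (0 + 500)*70 = 500*70 = 35000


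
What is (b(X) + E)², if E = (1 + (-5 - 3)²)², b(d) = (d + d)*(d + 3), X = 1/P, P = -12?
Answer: 92516347225/5184 ≈ 1.7847e+7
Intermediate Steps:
X = -1/12 (X = 1/(-12) = -1/12 ≈ -0.083333)
b(d) = 2*d*(3 + d) (b(d) = (2*d)*(3 + d) = 2*d*(3 + d))
E = 4225 (E = (1 + (-8)²)² = (1 + 64)² = 65² = 4225)
(b(X) + E)² = (2*(-1/12)*(3 - 1/12) + 4225)² = (2*(-1/12)*(35/12) + 4225)² = (-35/72 + 4225)² = (304165/72)² = 92516347225/5184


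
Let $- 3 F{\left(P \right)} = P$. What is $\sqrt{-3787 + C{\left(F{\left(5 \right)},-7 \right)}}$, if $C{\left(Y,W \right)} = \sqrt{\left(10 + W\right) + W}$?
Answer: $\sqrt{-3787 + 2 i} \approx 0.0163 + 61.539 i$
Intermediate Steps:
$F{\left(P \right)} = - \frac{P}{3}$
$C{\left(Y,W \right)} = \sqrt{10 + 2 W}$
$\sqrt{-3787 + C{\left(F{\left(5 \right)},-7 \right)}} = \sqrt{-3787 + \sqrt{10 + 2 \left(-7\right)}} = \sqrt{-3787 + \sqrt{10 - 14}} = \sqrt{-3787 + \sqrt{-4}} = \sqrt{-3787 + 2 i}$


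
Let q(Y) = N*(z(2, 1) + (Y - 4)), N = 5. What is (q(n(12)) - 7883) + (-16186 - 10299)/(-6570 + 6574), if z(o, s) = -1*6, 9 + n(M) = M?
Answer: -58157/4 ≈ -14539.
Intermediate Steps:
n(M) = -9 + M
z(o, s) = -6
q(Y) = -50 + 5*Y (q(Y) = 5*(-6 + (Y - 4)) = 5*(-6 + (-4 + Y)) = 5*(-10 + Y) = -50 + 5*Y)
(q(n(12)) - 7883) + (-16186 - 10299)/(-6570 + 6574) = ((-50 + 5*(-9 + 12)) - 7883) + (-16186 - 10299)/(-6570 + 6574) = ((-50 + 5*3) - 7883) - 26485/4 = ((-50 + 15) - 7883) - 26485*¼ = (-35 - 7883) - 26485/4 = -7918 - 26485/4 = -58157/4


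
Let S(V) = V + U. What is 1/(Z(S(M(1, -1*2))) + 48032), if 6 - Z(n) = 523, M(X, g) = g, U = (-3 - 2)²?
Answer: 1/47515 ≈ 2.1046e-5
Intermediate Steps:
U = 25 (U = (-5)² = 25)
S(V) = 25 + V (S(V) = V + 25 = 25 + V)
Z(n) = -517 (Z(n) = 6 - 1*523 = 6 - 523 = -517)
1/(Z(S(M(1, -1*2))) + 48032) = 1/(-517 + 48032) = 1/47515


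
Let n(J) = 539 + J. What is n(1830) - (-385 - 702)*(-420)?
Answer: -454171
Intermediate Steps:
n(1830) - (-385 - 702)*(-420) = (539 + 1830) - (-385 - 702)*(-420) = 2369 - (-1087)*(-420) = 2369 - 1*456540 = 2369 - 456540 = -454171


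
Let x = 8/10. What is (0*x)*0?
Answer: 0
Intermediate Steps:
x = ⅘ (x = 8*(⅒) = ⅘ ≈ 0.80000)
(0*x)*0 = (0*(⅘))*0 = 0*0 = 0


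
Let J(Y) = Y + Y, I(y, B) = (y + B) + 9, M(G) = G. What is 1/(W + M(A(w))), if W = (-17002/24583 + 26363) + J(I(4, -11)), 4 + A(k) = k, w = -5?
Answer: 24583/647941712 ≈ 3.7940e-5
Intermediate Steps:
A(k) = -4 + k
I(y, B) = 9 + B + y (I(y, B) = (B + y) + 9 = 9 + B + y)
J(Y) = 2*Y
W = 648162959/24583 (W = (-17002/24583 + 26363) + 2*(9 - 11 + 4) = (-17002*1/24583 + 26363) + 2*2 = (-17002/24583 + 26363) + 4 = 648064627/24583 + 4 = 648162959/24583 ≈ 26366.)
1/(W + M(A(w))) = 1/(648162959/24583 + (-4 - 5)) = 1/(648162959/24583 - 9) = 1/(647941712/24583) = 24583/647941712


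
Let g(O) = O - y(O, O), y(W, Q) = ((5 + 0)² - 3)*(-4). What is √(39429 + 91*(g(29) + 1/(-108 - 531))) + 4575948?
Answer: 4575948 + √2271891583/213 ≈ 4.5762e+6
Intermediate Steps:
y(W, Q) = -88 (y(W, Q) = (5² - 3)*(-4) = (25 - 3)*(-4) = 22*(-4) = -88)
g(O) = 88 + O (g(O) = O - 1*(-88) = O + 88 = 88 + O)
√(39429 + 91*(g(29) + 1/(-108 - 531))) + 4575948 = √(39429 + 91*((88 + 29) + 1/(-108 - 531))) + 4575948 = √(39429 + 91*(117 + 1/(-639))) + 4575948 = √(39429 + 91*(117 - 1/639)) + 4575948 = √(39429 + 91*(74762/639)) + 4575948 = √(39429 + 6803342/639) + 4575948 = √(31998473/639) + 4575948 = √2271891583/213 + 4575948 = 4575948 + √2271891583/213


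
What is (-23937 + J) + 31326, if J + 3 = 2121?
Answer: 9507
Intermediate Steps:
J = 2118 (J = -3 + 2121 = 2118)
(-23937 + J) + 31326 = (-23937 + 2118) + 31326 = -21819 + 31326 = 9507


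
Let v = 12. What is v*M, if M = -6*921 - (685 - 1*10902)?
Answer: 56292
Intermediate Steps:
M = 4691 (M = -5526 - (685 - 10902) = -5526 - 1*(-10217) = -5526 + 10217 = 4691)
v*M = 12*4691 = 56292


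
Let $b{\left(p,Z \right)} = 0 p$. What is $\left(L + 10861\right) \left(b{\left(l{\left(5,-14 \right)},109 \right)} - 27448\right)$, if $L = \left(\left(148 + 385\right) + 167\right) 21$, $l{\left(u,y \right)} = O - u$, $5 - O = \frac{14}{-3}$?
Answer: $-701598328$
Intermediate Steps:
$O = \frac{29}{3}$ ($O = 5 - \frac{14}{-3} = 5 - 14 \left(- \frac{1}{3}\right) = 5 - - \frac{14}{3} = 5 + \frac{14}{3} = \frac{29}{3} \approx 9.6667$)
$l{\left(u,y \right)} = \frac{29}{3} - u$
$b{\left(p,Z \right)} = 0$
$L = 14700$ ($L = \left(533 + 167\right) 21 = 700 \cdot 21 = 14700$)
$\left(L + 10861\right) \left(b{\left(l{\left(5,-14 \right)},109 \right)} - 27448\right) = \left(14700 + 10861\right) \left(0 - 27448\right) = 25561 \left(-27448\right) = -701598328$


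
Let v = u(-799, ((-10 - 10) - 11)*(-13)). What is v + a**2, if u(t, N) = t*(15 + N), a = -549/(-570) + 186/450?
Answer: -2712753405071/8122500 ≈ -3.3398e+5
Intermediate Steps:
a = 3923/2850 (a = -549*(-1/570) + 186*(1/450) = 183/190 + 31/75 = 3923/2850 ≈ 1.3765)
v = -333982 (v = -799*(15 + ((-10 - 10) - 11)*(-13)) = -799*(15 + (-20 - 11)*(-13)) = -799*(15 - 31*(-13)) = -799*(15 + 403) = -799*418 = -333982)
v + a**2 = -333982 + (3923/2850)**2 = -333982 + 15389929/8122500 = -2712753405071/8122500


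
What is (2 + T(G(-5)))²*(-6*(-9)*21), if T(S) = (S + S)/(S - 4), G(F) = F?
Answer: 10976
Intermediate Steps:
T(S) = 2*S/(-4 + S) (T(S) = (2*S)/(-4 + S) = 2*S/(-4 + S))
(2 + T(G(-5)))²*(-6*(-9)*21) = (2 + 2*(-5)/(-4 - 5))²*(-6*(-9)*21) = (2 + 2*(-5)/(-9))²*(54*21) = (2 + 2*(-5)*(-⅑))²*1134 = (2 + 10/9)²*1134 = (28/9)²*1134 = (784/81)*1134 = 10976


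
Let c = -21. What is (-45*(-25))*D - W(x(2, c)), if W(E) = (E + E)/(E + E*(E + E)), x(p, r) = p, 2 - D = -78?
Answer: 449998/5 ≈ 90000.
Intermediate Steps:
D = 80 (D = 2 - 1*(-78) = 2 + 78 = 80)
W(E) = 2*E/(E + 2*E²) (W(E) = (2*E)/(E + E*(2*E)) = (2*E)/(E + 2*E²) = 2*E/(E + 2*E²))
(-45*(-25))*D - W(x(2, c)) = -45*(-25)*80 - 2/(1 + 2*2) = 1125*80 - 2/(1 + 4) = 90000 - 2/5 = 90000 - 1*⅖ = 90000 - ⅖ = 449998/5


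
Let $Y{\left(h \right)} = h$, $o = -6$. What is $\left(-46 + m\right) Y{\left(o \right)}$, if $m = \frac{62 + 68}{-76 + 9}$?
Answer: $\frac{19272}{67} \approx 287.64$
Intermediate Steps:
$m = - \frac{130}{67}$ ($m = \frac{130}{-67} = 130 \left(- \frac{1}{67}\right) = - \frac{130}{67} \approx -1.9403$)
$\left(-46 + m\right) Y{\left(o \right)} = \left(-46 - \frac{130}{67}\right) \left(-6\right) = \left(- \frac{3212}{67}\right) \left(-6\right) = \frac{19272}{67}$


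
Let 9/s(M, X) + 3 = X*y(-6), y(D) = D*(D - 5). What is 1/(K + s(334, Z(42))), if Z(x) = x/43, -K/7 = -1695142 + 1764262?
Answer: -881/426262911 ≈ -2.0668e-6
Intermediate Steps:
y(D) = D*(-5 + D)
K = -483840 (K = -7*(-1695142 + 1764262) = -7*69120 = -483840)
Z(x) = x/43 (Z(x) = x*(1/43) = x/43)
s(M, X) = 9/(-3 + 66*X) (s(M, X) = 9/(-3 + X*(-6*(-5 - 6))) = 9/(-3 + X*(-6*(-11))) = 9/(-3 + X*66) = 9/(-3 + 66*X))
1/(K + s(334, Z(42))) = 1/(-483840 + 3/(-1 + 22*((1/43)*42))) = 1/(-483840 + 3/(-1 + 22*(42/43))) = 1/(-483840 + 3/(-1 + 924/43)) = 1/(-483840 + 3/(881/43)) = 1/(-483840 + 3*(43/881)) = 1/(-483840 + 129/881) = 1/(-426262911/881) = -881/426262911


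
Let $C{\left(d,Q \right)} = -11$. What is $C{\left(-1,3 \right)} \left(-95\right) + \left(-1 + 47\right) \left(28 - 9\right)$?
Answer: $1919$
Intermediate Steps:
$C{\left(-1,3 \right)} \left(-95\right) + \left(-1 + 47\right) \left(28 - 9\right) = \left(-11\right) \left(-95\right) + \left(-1 + 47\right) \left(28 - 9\right) = 1045 + 46 \cdot 19 = 1045 + 874 = 1919$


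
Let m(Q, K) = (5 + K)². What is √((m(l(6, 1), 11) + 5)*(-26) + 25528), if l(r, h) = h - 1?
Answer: √18742 ≈ 136.90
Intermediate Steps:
l(r, h) = -1 + h
√((m(l(6, 1), 11) + 5)*(-26) + 25528) = √(((5 + 11)² + 5)*(-26) + 25528) = √((16² + 5)*(-26) + 25528) = √((256 + 5)*(-26) + 25528) = √(261*(-26) + 25528) = √(-6786 + 25528) = √18742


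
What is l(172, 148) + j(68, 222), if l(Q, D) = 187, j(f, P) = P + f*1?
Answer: 477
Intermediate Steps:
j(f, P) = P + f
l(172, 148) + j(68, 222) = 187 + (222 + 68) = 187 + 290 = 477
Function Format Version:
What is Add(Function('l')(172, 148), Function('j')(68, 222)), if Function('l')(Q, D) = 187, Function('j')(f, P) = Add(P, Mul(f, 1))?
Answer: 477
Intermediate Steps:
Function('j')(f, P) = Add(P, f)
Add(Function('l')(172, 148), Function('j')(68, 222)) = Add(187, Add(222, 68)) = Add(187, 290) = 477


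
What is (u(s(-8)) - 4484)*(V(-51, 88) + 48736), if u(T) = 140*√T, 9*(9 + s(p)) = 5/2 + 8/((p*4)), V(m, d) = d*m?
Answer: -198408032 + 3097360*I*√35 ≈ -1.9841e+8 + 1.8324e+7*I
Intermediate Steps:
s(p) = -157/18 + 2/(9*p) (s(p) = -9 + (5/2 + 8/((p*4)))/9 = -9 + (5*(½) + 8/((4*p)))/9 = -9 + (5/2 + 8*(1/(4*p)))/9 = -9 + (5/2 + 2/p)/9 = -9 + (5/18 + 2/(9*p)) = -157/18 + 2/(9*p))
(u(s(-8)) - 4484)*(V(-51, 88) + 48736) = (140*√((1/18)*(4 - 157*(-8))/(-8)) - 4484)*(88*(-51) + 48736) = (140*√((1/18)*(-⅛)*(4 + 1256)) - 4484)*(-4488 + 48736) = (140*√((1/18)*(-⅛)*1260) - 4484)*44248 = (140*√(-35/4) - 4484)*44248 = (140*(I*√35/2) - 4484)*44248 = (70*I*√35 - 4484)*44248 = (-4484 + 70*I*√35)*44248 = -198408032 + 3097360*I*√35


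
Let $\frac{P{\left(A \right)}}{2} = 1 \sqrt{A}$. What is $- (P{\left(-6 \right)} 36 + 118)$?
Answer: $-118 - 72 i \sqrt{6} \approx -118.0 - 176.36 i$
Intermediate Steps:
$P{\left(A \right)} = 2 \sqrt{A}$ ($P{\left(A \right)} = 2 \cdot 1 \sqrt{A} = 2 \sqrt{A}$)
$- (P{\left(-6 \right)} 36 + 118) = - (2 \sqrt{-6} \cdot 36 + 118) = - (2 i \sqrt{6} \cdot 36 + 118) = - (72 i \sqrt{6} + 118) = - (118 + 72 i \sqrt{6}) = -118 - 72 i \sqrt{6}$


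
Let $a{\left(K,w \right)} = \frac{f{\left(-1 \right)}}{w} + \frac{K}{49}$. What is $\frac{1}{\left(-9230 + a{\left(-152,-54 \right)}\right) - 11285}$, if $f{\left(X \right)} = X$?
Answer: $- \frac{2646}{54290849} \approx -4.8738 \cdot 10^{-5}$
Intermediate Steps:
$a{\left(K,w \right)} = - \frac{1}{w} + \frac{K}{49}$
$\frac{1}{\left(-9230 + a{\left(-152,-54 \right)}\right) - 11285} = \frac{1}{\left(-9230 + \left(- \frac{1}{-54} + \frac{1}{49} \left(-152\right)\right)\right) - 11285} = \frac{1}{\left(-9230 - \frac{8159}{2646}\right) - 11285} = \frac{1}{- \frac{24430739}{2646} - 11285} = \frac{1}{- \frac{54290849}{2646}} = - \frac{2646}{54290849}$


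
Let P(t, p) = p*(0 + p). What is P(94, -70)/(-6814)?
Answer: -2450/3407 ≈ -0.71911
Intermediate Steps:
P(t, p) = p² (P(t, p) = p*p = p²)
P(94, -70)/(-6814) = (-70)²/(-6814) = 4900*(-1/6814) = -2450/3407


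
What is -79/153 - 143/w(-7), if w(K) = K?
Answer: 21326/1071 ≈ 19.912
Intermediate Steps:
-79/153 - 143/w(-7) = -79/153 - 143/(-7) = (1/153)*(-79) - 143*(-⅐) = -79/153 + 143/7 = 21326/1071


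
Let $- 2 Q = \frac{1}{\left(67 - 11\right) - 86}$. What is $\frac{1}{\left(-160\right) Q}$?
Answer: $- \frac{3}{8} \approx -0.375$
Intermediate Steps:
$Q = \frac{1}{60}$ ($Q = - \frac{1}{2 \left(\left(67 - 11\right) - 86\right)} = - \frac{1}{2 \left(56 - 86\right)} = - \frac{1}{2 \left(-30\right)} = \left(- \frac{1}{2}\right) \left(- \frac{1}{30}\right) = \frac{1}{60} \approx 0.016667$)
$\frac{1}{\left(-160\right) Q} = \frac{1}{\left(-160\right) \frac{1}{60}} = \frac{1}{- \frac{8}{3}} = - \frac{3}{8}$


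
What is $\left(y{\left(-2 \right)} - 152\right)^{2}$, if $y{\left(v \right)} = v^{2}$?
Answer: $21904$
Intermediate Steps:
$\left(y{\left(-2 \right)} - 152\right)^{2} = \left(\left(-2\right)^{2} - 152\right)^{2} = \left(4 - 152\right)^{2} = \left(-148\right)^{2} = 21904$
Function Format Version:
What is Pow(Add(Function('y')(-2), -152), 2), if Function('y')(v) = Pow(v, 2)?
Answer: 21904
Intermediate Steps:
Pow(Add(Function('y')(-2), -152), 2) = Pow(Add(Pow(-2, 2), -152), 2) = Pow(Add(4, -152), 2) = Pow(-148, 2) = 21904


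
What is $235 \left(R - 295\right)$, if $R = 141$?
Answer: $-36190$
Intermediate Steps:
$235 \left(R - 295\right) = 235 \left(141 - 295\right) = 235 \left(-154\right) = -36190$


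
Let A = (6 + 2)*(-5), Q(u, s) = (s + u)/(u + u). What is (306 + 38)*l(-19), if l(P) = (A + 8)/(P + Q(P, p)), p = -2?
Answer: 418304/701 ≈ 596.72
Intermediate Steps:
Q(u, s) = (s + u)/(2*u) (Q(u, s) = (s + u)/((2*u)) = (s + u)*(1/(2*u)) = (s + u)/(2*u))
A = -40 (A = 8*(-5) = -40)
l(P) = -32/(P + (-2 + P)/(2*P)) (l(P) = (-40 + 8)/(P + (-2 + P)/(2*P)) = -32/(P + (-2 + P)/(2*P)))
(306 + 38)*l(-19) = (306 + 38)*(-64*(-19)/(-2 - 19 + 2*(-19)²)) = 344*(-64*(-19)/(-2 - 19 + 2*361)) = 344*(-64*(-19)/(-2 - 19 + 722)) = 344*(-64*(-19)/701) = 344*(-64*(-19)*1/701) = 344*(1216/701) = 418304/701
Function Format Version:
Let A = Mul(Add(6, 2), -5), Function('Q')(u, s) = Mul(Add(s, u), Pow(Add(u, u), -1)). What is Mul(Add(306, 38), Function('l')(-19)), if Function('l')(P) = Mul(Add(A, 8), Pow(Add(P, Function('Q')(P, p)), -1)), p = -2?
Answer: Rational(418304, 701) ≈ 596.72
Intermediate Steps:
Function('Q')(u, s) = Mul(Rational(1, 2), Pow(u, -1), Add(s, u)) (Function('Q')(u, s) = Mul(Add(s, u), Pow(Mul(2, u), -1)) = Mul(Add(s, u), Mul(Rational(1, 2), Pow(u, -1))) = Mul(Rational(1, 2), Pow(u, -1), Add(s, u)))
A = -40 (A = Mul(8, -5) = -40)
Function('l')(P) = Mul(-32, Pow(Add(P, Mul(Rational(1, 2), Pow(P, -1), Add(-2, P))), -1)) (Function('l')(P) = Mul(Add(-40, 8), Pow(Add(P, Mul(Rational(1, 2), Pow(P, -1), Add(-2, P))), -1)) = Mul(-32, Pow(Add(P, Mul(Rational(1, 2), Pow(P, -1), Add(-2, P))), -1)))
Mul(Add(306, 38), Function('l')(-19)) = Mul(Add(306, 38), Mul(-64, -19, Pow(Add(-2, -19, Mul(2, Pow(-19, 2))), -1))) = Mul(344, Mul(-64, -19, Pow(Add(-2, -19, Mul(2, 361)), -1))) = Mul(344, Mul(-64, -19, Pow(Add(-2, -19, 722), -1))) = Mul(344, Mul(-64, -19, Pow(701, -1))) = Mul(344, Mul(-64, -19, Rational(1, 701))) = Mul(344, Rational(1216, 701)) = Rational(418304, 701)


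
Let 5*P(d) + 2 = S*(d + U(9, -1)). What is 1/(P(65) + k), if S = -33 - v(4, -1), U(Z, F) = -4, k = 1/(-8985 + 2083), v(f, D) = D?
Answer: -34510/13486513 ≈ -0.0025589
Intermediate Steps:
k = -1/6902 (k = 1/(-6902) = -1/6902 ≈ -0.00014489)
S = -32 (S = -33 - 1*(-1) = -33 + 1 = -32)
P(d) = 126/5 - 32*d/5 (P(d) = -2/5 + (-32*(d - 4))/5 = -2/5 + (-32*(-4 + d))/5 = -2/5 + (128 - 32*d)/5 = -2/5 + (128/5 - 32*d/5) = 126/5 - 32*d/5)
1/(P(65) + k) = 1/((126/5 - 32/5*65) - 1/6902) = 1/((126/5 - 416) - 1/6902) = 1/(-1954/5 - 1/6902) = 1/(-13486513/34510) = -34510/13486513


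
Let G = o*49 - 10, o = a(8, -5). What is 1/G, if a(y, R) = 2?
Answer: 1/88 ≈ 0.011364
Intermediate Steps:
o = 2
G = 88 (G = 2*49 - 10 = 98 - 10 = 88)
1/G = 1/88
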